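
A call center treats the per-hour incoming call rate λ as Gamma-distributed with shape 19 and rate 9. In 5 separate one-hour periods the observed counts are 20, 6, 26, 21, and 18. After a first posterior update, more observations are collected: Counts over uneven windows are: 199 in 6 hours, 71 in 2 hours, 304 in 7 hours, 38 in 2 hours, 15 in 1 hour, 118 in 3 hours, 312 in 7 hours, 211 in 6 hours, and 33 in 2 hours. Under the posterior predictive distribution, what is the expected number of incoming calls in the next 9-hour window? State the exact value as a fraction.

12699/50

Total count: 20 + 6 + 26 + 21 + 18 = 91.
Total exposure: 5 hours.
After the first batch: Gamma(19 + 91, 9 + 5) = Gamma(110, 14).
Total count: 199 + 71 + 304 + 38 + 15 + 118 + 312 + 211 + 33 = 1301.
Total exposure: 6 + 2 + 7 + 2 + 1 + 3 + 7 + 6 + 2 = 36 hours.
After the second batch: Gamma(110 + 1301, 14 + 36) = Gamma(1411, 50).
Predictive mean over a 9-hour window = T·E[λ|data] = 9·1411/50 = 12699/50.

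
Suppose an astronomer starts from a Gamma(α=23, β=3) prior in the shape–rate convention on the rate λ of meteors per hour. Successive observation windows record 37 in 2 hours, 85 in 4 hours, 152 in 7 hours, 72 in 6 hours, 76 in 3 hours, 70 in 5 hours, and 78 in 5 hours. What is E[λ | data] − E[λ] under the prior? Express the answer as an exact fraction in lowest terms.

Total count: 37 + 85 + 152 + 72 + 76 + 70 + 78 = 570.
Total exposure: 2 + 4 + 7 + 6 + 3 + 5 + 5 = 32 hours.
The Gamma prior is conjugate for the Poisson rate, so λ | data ~ Gamma(23+570, 3+32) = Gamma(593, 35).
Posterior mean = 593/35 = 593/35; prior mean = 23/3 = 23/3. Difference = 593/35 − 23/3 = 974/105.

974/105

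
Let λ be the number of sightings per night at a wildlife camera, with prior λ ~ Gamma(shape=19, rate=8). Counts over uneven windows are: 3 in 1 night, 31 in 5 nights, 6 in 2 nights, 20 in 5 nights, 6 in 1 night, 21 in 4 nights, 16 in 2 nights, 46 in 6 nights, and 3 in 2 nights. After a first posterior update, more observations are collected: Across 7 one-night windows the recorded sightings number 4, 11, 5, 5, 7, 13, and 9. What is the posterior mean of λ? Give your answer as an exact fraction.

225/43

Total count: 3 + 31 + 6 + 20 + 6 + 21 + 16 + 46 + 3 = 152.
Total exposure: 1 + 5 + 2 + 5 + 1 + 4 + 2 + 6 + 2 = 28 nights.
After the first batch: Gamma(19 + 152, 8 + 28) = Gamma(171, 36).
Total count: 4 + 11 + 5 + 5 + 7 + 13 + 9 = 54.
Total exposure: 7 nights.
After the second batch: Gamma(171 + 54, 36 + 7) = Gamma(225, 43).
Posterior mean = α'/β' = 225/43.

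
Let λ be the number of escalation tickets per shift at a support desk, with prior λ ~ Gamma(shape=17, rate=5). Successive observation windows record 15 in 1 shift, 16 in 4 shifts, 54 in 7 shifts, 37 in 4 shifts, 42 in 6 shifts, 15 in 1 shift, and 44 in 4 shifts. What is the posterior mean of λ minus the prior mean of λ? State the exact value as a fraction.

Total count: 15 + 16 + 54 + 37 + 42 + 15 + 44 = 223.
Total exposure: 1 + 4 + 7 + 4 + 6 + 1 + 4 = 27 shifts.
Gamma(α, β) with Poisson data over total exposure Σt gives posterior Gamma(α+Σx, β+Σt) = Gamma(240, 32).
Posterior mean = 240/32 = 15/2; prior mean = 17/5 = 17/5. Difference = 15/2 − 17/5 = 41/10.

41/10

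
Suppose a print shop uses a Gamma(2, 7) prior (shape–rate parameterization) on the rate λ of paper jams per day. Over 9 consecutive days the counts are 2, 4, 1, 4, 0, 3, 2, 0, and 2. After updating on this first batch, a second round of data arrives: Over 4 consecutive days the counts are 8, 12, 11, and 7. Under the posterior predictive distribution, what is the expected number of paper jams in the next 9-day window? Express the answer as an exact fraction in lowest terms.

261/10

Total count: 2 + 4 + 1 + 4 + 0 + 3 + 2 + 0 + 2 = 18.
Total exposure: 9 days.
After the first batch: Gamma(2 + 18, 7 + 9) = Gamma(20, 16).
Total count: 8 + 12 + 11 + 7 = 38.
Total exposure: 4 days.
After the second batch: Gamma(20 + 38, 16 + 4) = Gamma(58, 20).
Predictive mean over a 9-day window = T·E[λ|data] = 9·58/20 = 261/10.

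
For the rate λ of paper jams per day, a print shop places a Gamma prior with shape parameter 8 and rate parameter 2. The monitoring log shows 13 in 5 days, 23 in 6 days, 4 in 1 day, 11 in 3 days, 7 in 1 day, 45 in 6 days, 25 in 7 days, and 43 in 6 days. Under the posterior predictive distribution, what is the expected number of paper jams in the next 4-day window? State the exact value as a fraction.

Total count: 13 + 23 + 4 + 11 + 7 + 45 + 25 + 43 = 171.
Total exposure: 5 + 6 + 1 + 3 + 1 + 6 + 7 + 6 = 35 days.
The Gamma prior is conjugate for the Poisson rate, so λ | data ~ Gamma(8+171, 2+35) = Gamma(179, 37).
Predictive mean over a 4-day window = T·E[λ|data] = 4·179/37 = 716/37.

716/37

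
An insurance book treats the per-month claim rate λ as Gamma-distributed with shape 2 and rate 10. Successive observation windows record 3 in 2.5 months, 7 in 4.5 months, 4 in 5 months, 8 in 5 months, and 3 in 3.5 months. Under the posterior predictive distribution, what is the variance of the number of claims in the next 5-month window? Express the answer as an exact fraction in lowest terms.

Total count: 3 + 7 + 4 + 8 + 3 = 25.
Total exposure: 2.5 + 4.5 + 5 + 5 + 3.5 = 20.5 months.
By Gamma–Poisson conjugacy, the posterior is Gamma(α + Σx, β + Σt) = Gamma(2 + 25, 10 + 20.5) = Gamma(27, 61/2).
The posterior predictive for a window of length T is Negative Binomial with variance T·α'·(β'+T)/β'² = 5·27·(71/2)/(3721/4) = 19170/3721.

19170/3721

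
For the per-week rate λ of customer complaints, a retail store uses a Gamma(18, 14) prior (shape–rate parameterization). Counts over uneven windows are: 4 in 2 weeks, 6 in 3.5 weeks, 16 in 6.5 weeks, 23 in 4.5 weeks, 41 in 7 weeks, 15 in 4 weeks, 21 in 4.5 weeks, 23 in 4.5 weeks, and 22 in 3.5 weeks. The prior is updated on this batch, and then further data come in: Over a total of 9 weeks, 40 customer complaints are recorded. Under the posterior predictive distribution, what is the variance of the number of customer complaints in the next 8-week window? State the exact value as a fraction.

130072/3969

Total count: 4 + 6 + 16 + 23 + 41 + 15 + 21 + 23 + 22 = 171.
Total exposure: 2 + 3.5 + 6.5 + 4.5 + 7 + 4 + 4.5 + 4.5 + 3.5 = 40 weeks.
After the first batch: Gamma(18 + 171, 14 + 40) = Gamma(189, 54).
Total count 40 over total exposure 9 weeks.
After the second batch: Gamma(189 + 40, 54 + 9) = Gamma(229, 63).
The posterior predictive for a window of length T is Negative Binomial with variance T·α'·(β'+T)/β'² = 8·229·71/3969 = 130072/3969.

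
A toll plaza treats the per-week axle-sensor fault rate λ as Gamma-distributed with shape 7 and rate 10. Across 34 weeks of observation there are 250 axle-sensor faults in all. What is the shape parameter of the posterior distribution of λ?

Total count 250 over total exposure 34 weeks.
Posterior: α' = 7 + 250 = 257, β' = 10 + 34 = 44.

257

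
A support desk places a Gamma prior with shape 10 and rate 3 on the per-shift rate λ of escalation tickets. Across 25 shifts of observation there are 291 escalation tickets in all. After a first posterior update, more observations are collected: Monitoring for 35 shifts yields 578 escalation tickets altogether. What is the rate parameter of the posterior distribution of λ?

Total count 291 over total exposure 25 shifts.
After the first batch: Gamma(10 + 291, 3 + 25) = Gamma(301, 28).
Total count 578 over total exposure 35 shifts.
After the second batch: Gamma(301 + 578, 28 + 35) = Gamma(879, 63).

63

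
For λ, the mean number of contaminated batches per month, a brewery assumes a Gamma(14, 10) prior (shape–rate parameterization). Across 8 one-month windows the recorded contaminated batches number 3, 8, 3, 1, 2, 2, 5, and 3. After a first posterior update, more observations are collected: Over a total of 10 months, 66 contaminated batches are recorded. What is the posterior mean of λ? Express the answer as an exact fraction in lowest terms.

107/28

Total count: 3 + 8 + 3 + 1 + 2 + 2 + 5 + 3 = 27.
Total exposure: 8 months.
After the first batch: Gamma(14 + 27, 10 + 8) = Gamma(41, 18).
Total count 66 over total exposure 10 months.
After the second batch: Gamma(41 + 66, 18 + 10) = Gamma(107, 28).
Posterior mean = α'/β' = 107/28.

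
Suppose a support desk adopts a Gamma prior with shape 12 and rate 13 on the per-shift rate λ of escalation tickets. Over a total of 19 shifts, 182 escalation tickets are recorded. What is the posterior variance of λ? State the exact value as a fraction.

Total count 182 over total exposure 19 shifts.
Gamma(α, β) with Poisson data over total exposure Σt gives posterior Gamma(α+Σx, β+Σt) = Gamma(194, 32).
Posterior variance = α'/β'² = 194/1024 = 97/512.

97/512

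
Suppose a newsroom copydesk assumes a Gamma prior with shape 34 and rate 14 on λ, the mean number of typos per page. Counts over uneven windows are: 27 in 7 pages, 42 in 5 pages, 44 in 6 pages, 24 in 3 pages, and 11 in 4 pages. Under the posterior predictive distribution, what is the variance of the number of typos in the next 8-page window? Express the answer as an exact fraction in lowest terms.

Total count: 27 + 42 + 44 + 24 + 11 = 148.
Total exposure: 7 + 5 + 6 + 3 + 4 = 25 pages.
The Gamma prior is conjugate for the Poisson rate, so λ | data ~ Gamma(34+148, 14+25) = Gamma(182, 39).
The posterior predictive for a window of length T is Negative Binomial with variance T·α'·(β'+T)/β'² = 8·182·47/1521 = 5264/117.

5264/117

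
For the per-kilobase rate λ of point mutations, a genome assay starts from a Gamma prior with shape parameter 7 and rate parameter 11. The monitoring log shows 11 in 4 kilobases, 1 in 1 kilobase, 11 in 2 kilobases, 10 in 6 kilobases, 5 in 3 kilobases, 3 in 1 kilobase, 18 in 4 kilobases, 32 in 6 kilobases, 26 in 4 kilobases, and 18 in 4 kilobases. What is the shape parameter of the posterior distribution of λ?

Total count: 11 + 1 + 11 + 10 + 5 + 3 + 18 + 32 + 26 + 18 = 135.
Total exposure: 4 + 1 + 2 + 6 + 3 + 1 + 4 + 6 + 4 + 4 = 35 kilobases.
Gamma(α, β) with Poisson data over total exposure Σt gives posterior Gamma(α+Σx, β+Σt) = Gamma(142, 46).

142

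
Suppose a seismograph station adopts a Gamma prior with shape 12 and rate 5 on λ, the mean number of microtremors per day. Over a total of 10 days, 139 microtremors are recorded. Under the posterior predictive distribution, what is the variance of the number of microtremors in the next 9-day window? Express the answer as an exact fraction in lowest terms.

3624/25

Total count 139 over total exposure 10 days.
Posterior: α' = 12 + 139 = 151, β' = 5 + 10 = 15.
The posterior predictive for a window of length T is Negative Binomial with variance T·α'·(β'+T)/β'² = 9·151·24/225 = 3624/25.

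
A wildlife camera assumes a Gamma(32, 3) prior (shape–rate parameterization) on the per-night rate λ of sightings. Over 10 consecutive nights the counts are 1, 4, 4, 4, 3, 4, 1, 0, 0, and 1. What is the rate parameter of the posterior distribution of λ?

13

Total count: 1 + 4 + 4 + 4 + 3 + 4 + 1 + 0 + 0 + 1 = 22.
Total exposure: 10 nights.
Posterior: α' = 32 + 22 = 54, β' = 3 + 10 = 13.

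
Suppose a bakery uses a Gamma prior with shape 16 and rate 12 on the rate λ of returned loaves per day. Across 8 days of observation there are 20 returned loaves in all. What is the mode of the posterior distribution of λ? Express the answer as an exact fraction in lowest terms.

Total count 20 over total exposure 8 days.
By Gamma–Poisson conjugacy, the posterior is Gamma(α + Σx, β + Σt) = Gamma(16 + 20, 12 + 8) = Gamma(36, 20).
Posterior mode = (α'−1)/β' = 35/20 = 7/4.

7/4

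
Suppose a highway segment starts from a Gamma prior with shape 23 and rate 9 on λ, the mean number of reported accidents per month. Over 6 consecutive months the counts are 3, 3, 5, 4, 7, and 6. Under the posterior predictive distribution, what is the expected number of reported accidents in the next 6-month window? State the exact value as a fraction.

Total count: 3 + 3 + 5 + 4 + 7 + 6 = 28.
Total exposure: 6 months.
Posterior: α' = 23 + 28 = 51, β' = 9 + 6 = 15.
Predictive mean over a 6-month window = T·E[λ|data] = 6·51/15 = 102/5.

102/5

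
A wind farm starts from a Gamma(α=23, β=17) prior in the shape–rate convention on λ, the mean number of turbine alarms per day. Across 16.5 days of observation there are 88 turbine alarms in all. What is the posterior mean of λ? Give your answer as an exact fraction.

Total count 88 over total exposure 16.5 days.
Conjugate update: add total count to the shape and total exposure to the rate, giving Gamma(111, 67/2).
Posterior mean = α'/β' = 111/(67/2) = 222/67.

222/67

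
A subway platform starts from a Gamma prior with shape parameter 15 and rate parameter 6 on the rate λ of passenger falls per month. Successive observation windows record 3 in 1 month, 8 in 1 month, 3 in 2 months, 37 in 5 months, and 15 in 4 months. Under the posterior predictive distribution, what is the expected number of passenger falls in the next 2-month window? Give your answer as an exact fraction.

162/19

Total count: 3 + 8 + 3 + 37 + 15 = 66.
Total exposure: 1 + 1 + 2 + 5 + 4 = 13 months.
The Gamma prior is conjugate for the Poisson rate, so λ | data ~ Gamma(15+66, 6+13) = Gamma(81, 19).
Predictive mean over a 2-month window = T·E[λ|data] = 2·81/19 = 162/19.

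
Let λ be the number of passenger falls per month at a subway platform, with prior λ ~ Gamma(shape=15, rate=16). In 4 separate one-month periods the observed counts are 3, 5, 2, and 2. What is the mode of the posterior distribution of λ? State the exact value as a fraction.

13/10

Total count: 3 + 5 + 2 + 2 = 12.
Total exposure: 4 months.
Gamma(α, β) with Poisson data over total exposure Σt gives posterior Gamma(α+Σx, β+Σt) = Gamma(27, 20).
Posterior mode = (α'−1)/β' = 26/20 = 13/10.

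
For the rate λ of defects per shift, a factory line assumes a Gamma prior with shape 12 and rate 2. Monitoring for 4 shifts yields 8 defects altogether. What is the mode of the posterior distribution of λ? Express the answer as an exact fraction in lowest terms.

19/6

Total count 8 over total exposure 4 shifts.
The Gamma prior is conjugate for the Poisson rate, so λ | data ~ Gamma(12+8, 2+4) = Gamma(20, 6).
Posterior mode = (α'−1)/β' = 19/6.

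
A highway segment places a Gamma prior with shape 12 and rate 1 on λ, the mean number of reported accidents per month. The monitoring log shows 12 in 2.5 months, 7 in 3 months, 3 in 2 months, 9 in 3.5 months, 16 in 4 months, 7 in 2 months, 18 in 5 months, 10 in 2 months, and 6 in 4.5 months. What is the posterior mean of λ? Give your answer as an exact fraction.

Total count: 12 + 7 + 3 + 9 + 16 + 7 + 18 + 10 + 6 = 88.
Total exposure: 2.5 + 3 + 2 + 3.5 + 4 + 2 + 5 + 2 + 4.5 = 28.5 months.
Conjugate update: add total count to the shape and total exposure to the rate, giving Gamma(100, 59/2).
Posterior mean = α'/β' = 100/(59/2) = 200/59.

200/59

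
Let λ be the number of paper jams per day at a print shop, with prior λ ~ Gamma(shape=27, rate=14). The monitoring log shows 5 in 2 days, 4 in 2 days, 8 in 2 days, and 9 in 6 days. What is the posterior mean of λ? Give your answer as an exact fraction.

Total count: 5 + 4 + 8 + 9 = 26.
Total exposure: 2 + 2 + 2 + 6 = 12 days.
Posterior: α' = 27 + 26 = 53, β' = 14 + 12 = 26.
Posterior mean = α'/β' = 53/26.

53/26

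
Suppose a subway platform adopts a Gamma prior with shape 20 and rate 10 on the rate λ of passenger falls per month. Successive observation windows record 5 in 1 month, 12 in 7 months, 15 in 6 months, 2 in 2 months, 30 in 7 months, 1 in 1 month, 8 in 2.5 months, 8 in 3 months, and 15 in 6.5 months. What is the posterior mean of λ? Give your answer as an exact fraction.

58/23

Total count: 5 + 12 + 15 + 2 + 30 + 1 + 8 + 8 + 15 = 96.
Total exposure: 1 + 7 + 6 + 2 + 7 + 1 + 2.5 + 3 + 6.5 = 36 months.
Gamma(α, β) with Poisson data over total exposure Σt gives posterior Gamma(α+Σx, β+Σt) = Gamma(116, 46).
Posterior mean = α'/β' = 116/46 = 58/23.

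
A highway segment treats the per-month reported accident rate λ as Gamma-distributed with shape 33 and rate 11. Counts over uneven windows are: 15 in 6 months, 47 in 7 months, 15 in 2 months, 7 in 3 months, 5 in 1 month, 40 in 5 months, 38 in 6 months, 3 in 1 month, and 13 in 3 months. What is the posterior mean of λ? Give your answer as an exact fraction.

Total count: 15 + 47 + 15 + 7 + 5 + 40 + 38 + 3 + 13 = 183.
Total exposure: 6 + 7 + 2 + 3 + 1 + 5 + 6 + 1 + 3 = 34 months.
Posterior: α' = 33 + 183 = 216, β' = 11 + 34 = 45.
Posterior mean = α'/β' = 216/45 = 24/5.

24/5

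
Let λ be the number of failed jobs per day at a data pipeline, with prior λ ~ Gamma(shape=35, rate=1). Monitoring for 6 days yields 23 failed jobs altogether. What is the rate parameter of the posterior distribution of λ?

Total count 23 over total exposure 6 days.
The Gamma prior is conjugate for the Poisson rate, so λ | data ~ Gamma(35+23, 1+6) = Gamma(58, 7).

7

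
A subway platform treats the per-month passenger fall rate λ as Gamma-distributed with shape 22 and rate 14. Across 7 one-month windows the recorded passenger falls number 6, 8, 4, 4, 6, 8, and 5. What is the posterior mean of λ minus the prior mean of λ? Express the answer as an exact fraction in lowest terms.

Total count: 6 + 8 + 4 + 4 + 6 + 8 + 5 = 41.
Total exposure: 7 months.
By Gamma–Poisson conjugacy, the posterior is Gamma(α + Σx, β + Σt) = Gamma(22 + 41, 14 + 7) = Gamma(63, 21).
Posterior mean = 63/21 = 3; prior mean = 22/14 = 11/7. Difference = 3 − 11/7 = 10/7.

10/7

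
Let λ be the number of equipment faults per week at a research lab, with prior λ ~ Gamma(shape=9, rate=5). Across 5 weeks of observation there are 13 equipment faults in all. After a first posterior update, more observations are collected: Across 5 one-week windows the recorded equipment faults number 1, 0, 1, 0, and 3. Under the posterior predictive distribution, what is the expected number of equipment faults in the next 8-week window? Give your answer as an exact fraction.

Total count 13 over total exposure 5 weeks.
After the first batch: Gamma(9 + 13, 5 + 5) = Gamma(22, 10).
Total count: 1 + 0 + 1 + 0 + 3 = 5.
Total exposure: 5 weeks.
After the second batch: Gamma(22 + 5, 10 + 5) = Gamma(27, 15).
Predictive mean over an 8-week window = T·E[λ|data] = 8·27/15 = 72/5.

72/5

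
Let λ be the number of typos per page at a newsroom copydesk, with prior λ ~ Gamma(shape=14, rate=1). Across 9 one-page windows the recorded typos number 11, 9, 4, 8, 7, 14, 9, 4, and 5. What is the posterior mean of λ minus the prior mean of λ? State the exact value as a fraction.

-11/2

Total count: 11 + 9 + 4 + 8 + 7 + 14 + 9 + 4 + 5 = 71.
Total exposure: 9 pages.
Conjugate update: add total count to the shape and total exposure to the rate, giving Gamma(85, 10).
Posterior mean = 85/10 = 17/2; prior mean = 14/1 = 14. Difference = 17/2 − 14 = -11/2.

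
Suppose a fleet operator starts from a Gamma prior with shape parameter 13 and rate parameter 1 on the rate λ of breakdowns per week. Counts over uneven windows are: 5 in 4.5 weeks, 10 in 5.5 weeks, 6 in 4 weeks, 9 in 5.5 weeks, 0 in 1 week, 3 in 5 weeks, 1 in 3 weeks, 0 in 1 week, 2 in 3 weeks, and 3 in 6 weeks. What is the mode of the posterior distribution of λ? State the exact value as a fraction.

Total count: 5 + 10 + 6 + 9 + 0 + 3 + 1 + 0 + 2 + 3 = 39.
Total exposure: 4.5 + 5.5 + 4 + 5.5 + 1 + 5 + 3 + 1 + 3 + 6 = 38.5 weeks.
Posterior: α' = 13 + 39 = 52, β' = 1 + 38.5 = 79/2.
Posterior mode = (α'−1)/β' = 51/(79/2) = 102/79.

102/79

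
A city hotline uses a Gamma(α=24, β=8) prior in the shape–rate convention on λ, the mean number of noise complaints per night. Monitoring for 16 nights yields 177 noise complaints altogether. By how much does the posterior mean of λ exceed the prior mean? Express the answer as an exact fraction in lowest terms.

Total count 177 over total exposure 16 nights.
By Gamma–Poisson conjugacy, the posterior is Gamma(α + Σx, β + Σt) = Gamma(24 + 177, 8 + 16) = Gamma(201, 24).
Posterior mean = 201/24 = 67/8; prior mean = 24/8 = 3. Difference = 67/8 − 3 = 43/8.

43/8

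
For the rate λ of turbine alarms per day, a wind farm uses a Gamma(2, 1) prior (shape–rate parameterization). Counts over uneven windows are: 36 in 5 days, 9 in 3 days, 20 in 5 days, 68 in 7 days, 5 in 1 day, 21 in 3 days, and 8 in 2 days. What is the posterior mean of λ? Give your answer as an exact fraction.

169/27

Total count: 36 + 9 + 20 + 68 + 5 + 21 + 8 = 167.
Total exposure: 5 + 3 + 5 + 7 + 1 + 3 + 2 = 26 days.
Posterior: α' = 2 + 167 = 169, β' = 1 + 26 = 27.
Posterior mean = α'/β' = 169/27.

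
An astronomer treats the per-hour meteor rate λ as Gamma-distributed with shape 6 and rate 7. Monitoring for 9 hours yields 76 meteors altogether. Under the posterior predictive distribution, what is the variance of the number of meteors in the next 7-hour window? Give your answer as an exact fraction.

6601/128

Total count 76 over total exposure 9 hours.
Conjugate update: add total count to the shape and total exposure to the rate, giving Gamma(82, 16).
The posterior predictive for a window of length T is Negative Binomial with variance T·α'·(β'+T)/β'² = 7·82·23/256 = 6601/128.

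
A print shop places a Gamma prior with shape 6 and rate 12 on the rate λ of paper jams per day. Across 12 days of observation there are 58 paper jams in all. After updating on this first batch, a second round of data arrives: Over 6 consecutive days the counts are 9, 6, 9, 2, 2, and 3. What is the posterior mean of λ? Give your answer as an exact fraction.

19/6

Total count 58 over total exposure 12 days.
After the first batch: Gamma(6 + 58, 12 + 12) = Gamma(64, 24).
Total count: 9 + 6 + 9 + 2 + 2 + 3 = 31.
Total exposure: 6 days.
After the second batch: Gamma(64 + 31, 24 + 6) = Gamma(95, 30).
Posterior mean = α'/β' = 95/30 = 19/6.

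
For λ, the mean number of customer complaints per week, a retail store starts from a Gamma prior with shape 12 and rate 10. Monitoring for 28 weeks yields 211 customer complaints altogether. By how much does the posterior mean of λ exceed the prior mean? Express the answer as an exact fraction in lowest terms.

887/190

Total count 211 over total exposure 28 weeks.
Posterior: α' = 12 + 211 = 223, β' = 10 + 28 = 38.
Posterior mean = 223/38 = 223/38; prior mean = 12/10 = 6/5. Difference = 223/38 − 6/5 = 887/190.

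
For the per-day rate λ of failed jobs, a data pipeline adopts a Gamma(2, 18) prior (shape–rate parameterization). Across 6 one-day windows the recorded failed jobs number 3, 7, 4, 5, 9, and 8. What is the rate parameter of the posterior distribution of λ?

Total count: 3 + 7 + 4 + 5 + 9 + 8 = 36.
Total exposure: 6 days.
Gamma(α, β) with Poisson data over total exposure Σt gives posterior Gamma(α+Σx, β+Σt) = Gamma(38, 24).

24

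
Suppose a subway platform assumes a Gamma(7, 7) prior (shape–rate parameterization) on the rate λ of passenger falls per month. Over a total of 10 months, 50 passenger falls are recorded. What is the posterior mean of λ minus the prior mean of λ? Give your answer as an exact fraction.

Total count 50 over total exposure 10 months.
Gamma(α, β) with Poisson data over total exposure Σt gives posterior Gamma(α+Σx, β+Σt) = Gamma(57, 17).
Posterior mean = 57/17 = 57/17; prior mean = 7/7 = 1. Difference = 57/17 − 1 = 40/17.

40/17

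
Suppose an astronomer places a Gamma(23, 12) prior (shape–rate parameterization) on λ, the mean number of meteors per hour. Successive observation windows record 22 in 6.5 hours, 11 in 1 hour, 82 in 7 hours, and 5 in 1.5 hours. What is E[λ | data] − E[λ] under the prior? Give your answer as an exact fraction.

67/21

Total count: 22 + 11 + 82 + 5 = 120.
Total exposure: 6.5 + 1 + 7 + 1.5 = 16 hours.
Gamma(α, β) with Poisson data over total exposure Σt gives posterior Gamma(α+Σx, β+Σt) = Gamma(143, 28).
Posterior mean = 143/28 = 143/28; prior mean = 23/12 = 23/12. Difference = 143/28 − 23/12 = 67/21.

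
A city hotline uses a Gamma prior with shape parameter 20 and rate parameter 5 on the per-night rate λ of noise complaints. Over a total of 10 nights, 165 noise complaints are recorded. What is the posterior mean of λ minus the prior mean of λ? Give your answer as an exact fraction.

Total count 165 over total exposure 10 nights.
By Gamma–Poisson conjugacy, the posterior is Gamma(α + Σx, β + Σt) = Gamma(20 + 165, 5 + 10) = Gamma(185, 15).
Posterior mean = 185/15 = 37/3; prior mean = 20/5 = 4. Difference = 37/3 − 4 = 25/3.

25/3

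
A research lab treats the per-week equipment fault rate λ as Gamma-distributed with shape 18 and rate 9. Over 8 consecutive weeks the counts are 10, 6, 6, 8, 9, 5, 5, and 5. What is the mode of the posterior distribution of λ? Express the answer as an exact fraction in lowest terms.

71/17

Total count: 10 + 6 + 6 + 8 + 9 + 5 + 5 + 5 = 54.
Total exposure: 8 weeks.
Posterior: α' = 18 + 54 = 72, β' = 9 + 8 = 17.
Posterior mode = (α'−1)/β' = 71/17.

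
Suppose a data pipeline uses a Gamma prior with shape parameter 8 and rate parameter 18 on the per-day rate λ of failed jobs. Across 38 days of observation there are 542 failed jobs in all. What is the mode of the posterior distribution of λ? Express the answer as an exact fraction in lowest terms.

549/56

Total count 542 over total exposure 38 days.
Posterior: α' = 8 + 542 = 550, β' = 18 + 38 = 56.
Posterior mode = (α'−1)/β' = 549/56.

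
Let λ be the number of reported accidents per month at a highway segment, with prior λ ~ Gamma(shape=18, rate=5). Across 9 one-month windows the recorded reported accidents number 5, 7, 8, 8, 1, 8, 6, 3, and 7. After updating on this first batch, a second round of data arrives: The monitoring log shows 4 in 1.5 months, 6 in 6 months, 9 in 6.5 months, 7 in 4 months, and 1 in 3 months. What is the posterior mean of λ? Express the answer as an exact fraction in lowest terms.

14/5

Total count: 5 + 7 + 8 + 8 + 1 + 8 + 6 + 3 + 7 = 53.
Total exposure: 9 months.
After the first batch: Gamma(18 + 53, 5 + 9) = Gamma(71, 14).
Total count: 4 + 6 + 9 + 7 + 1 = 27.
Total exposure: 1.5 + 6 + 6.5 + 4 + 3 = 21 months.
After the second batch: Gamma(71 + 27, 14 + 21) = Gamma(98, 35).
Posterior mean = α'/β' = 98/35 = 14/5.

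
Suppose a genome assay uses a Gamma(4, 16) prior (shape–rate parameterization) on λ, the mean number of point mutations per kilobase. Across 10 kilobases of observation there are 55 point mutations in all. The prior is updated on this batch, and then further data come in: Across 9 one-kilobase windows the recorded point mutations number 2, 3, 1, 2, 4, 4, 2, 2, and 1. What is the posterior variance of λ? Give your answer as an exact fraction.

Total count 55 over total exposure 10 kilobases.
After the first batch: Gamma(4 + 55, 16 + 10) = Gamma(59, 26).
Total count: 2 + 3 + 1 + 2 + 4 + 4 + 2 + 2 + 1 = 21.
Total exposure: 9 kilobases.
After the second batch: Gamma(59 + 21, 26 + 9) = Gamma(80, 35).
Posterior variance = α'/β'² = 80/1225 = 16/245.

16/245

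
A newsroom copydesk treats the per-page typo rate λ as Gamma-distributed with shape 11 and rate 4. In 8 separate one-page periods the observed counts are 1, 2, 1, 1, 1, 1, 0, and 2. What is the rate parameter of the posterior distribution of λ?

12

Total count: 1 + 2 + 1 + 1 + 1 + 1 + 0 + 2 = 9.
Total exposure: 8 pages.
Posterior: α' = 11 + 9 = 20, β' = 4 + 8 = 12.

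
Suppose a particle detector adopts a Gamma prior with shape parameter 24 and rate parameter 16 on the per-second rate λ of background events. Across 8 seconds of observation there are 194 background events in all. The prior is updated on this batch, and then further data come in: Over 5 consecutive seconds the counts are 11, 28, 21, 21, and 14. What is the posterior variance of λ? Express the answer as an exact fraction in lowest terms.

313/841

Total count 194 over total exposure 8 seconds.
After the first batch: Gamma(24 + 194, 16 + 8) = Gamma(218, 24).
Total count: 11 + 28 + 21 + 21 + 14 = 95.
Total exposure: 5 seconds.
After the second batch: Gamma(218 + 95, 24 + 5) = Gamma(313, 29).
Posterior variance = α'/β'² = 313/841.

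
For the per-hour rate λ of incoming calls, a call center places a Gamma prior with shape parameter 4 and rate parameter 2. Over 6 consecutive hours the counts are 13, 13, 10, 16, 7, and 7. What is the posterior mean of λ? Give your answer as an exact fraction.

Total count: 13 + 13 + 10 + 16 + 7 + 7 = 66.
Total exposure: 6 hours.
By Gamma–Poisson conjugacy, the posterior is Gamma(α + Σx, β + Σt) = Gamma(4 + 66, 2 + 6) = Gamma(70, 8).
Posterior mean = α'/β' = 70/8 = 35/4.

35/4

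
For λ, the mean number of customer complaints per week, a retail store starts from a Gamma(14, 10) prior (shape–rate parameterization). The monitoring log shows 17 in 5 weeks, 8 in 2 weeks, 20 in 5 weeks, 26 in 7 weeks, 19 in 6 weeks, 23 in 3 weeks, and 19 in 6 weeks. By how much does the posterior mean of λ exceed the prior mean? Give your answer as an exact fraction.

211/110

Total count: 17 + 8 + 20 + 26 + 19 + 23 + 19 = 132.
Total exposure: 5 + 2 + 5 + 7 + 6 + 3 + 6 = 34 weeks.
Conjugate update: add total count to the shape and total exposure to the rate, giving Gamma(146, 44).
Posterior mean = 146/44 = 73/22; prior mean = 14/10 = 7/5. Difference = 73/22 − 7/5 = 211/110.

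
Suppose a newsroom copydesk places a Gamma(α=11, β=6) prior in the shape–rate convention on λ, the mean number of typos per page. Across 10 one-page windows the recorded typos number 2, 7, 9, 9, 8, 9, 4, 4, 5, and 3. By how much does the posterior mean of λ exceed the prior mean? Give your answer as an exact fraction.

Total count: 2 + 7 + 9 + 9 + 8 + 9 + 4 + 4 + 5 + 3 = 60.
Total exposure: 10 pages.
By Gamma–Poisson conjugacy, the posterior is Gamma(α + Σx, β + Σt) = Gamma(11 + 60, 6 + 10) = Gamma(71, 16).
Posterior mean = 71/16 = 71/16; prior mean = 11/6 = 11/6. Difference = 71/16 − 11/6 = 125/48.

125/48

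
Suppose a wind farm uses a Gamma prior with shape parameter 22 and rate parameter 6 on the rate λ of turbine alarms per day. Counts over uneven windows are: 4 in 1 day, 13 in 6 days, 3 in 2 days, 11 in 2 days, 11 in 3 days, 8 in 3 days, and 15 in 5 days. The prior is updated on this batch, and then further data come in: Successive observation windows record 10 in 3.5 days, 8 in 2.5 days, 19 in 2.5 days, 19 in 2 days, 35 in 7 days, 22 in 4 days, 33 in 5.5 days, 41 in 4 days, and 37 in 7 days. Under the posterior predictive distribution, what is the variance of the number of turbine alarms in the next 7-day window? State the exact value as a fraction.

158921/4356

Total count: 4 + 13 + 3 + 11 + 11 + 8 + 15 = 65.
Total exposure: 1 + 6 + 2 + 2 + 3 + 3 + 5 = 22 days.
After the first batch: Gamma(22 + 65, 6 + 22) = Gamma(87, 28).
Total count: 10 + 8 + 19 + 19 + 35 + 22 + 33 + 41 + 37 = 224.
Total exposure: 3.5 + 2.5 + 2.5 + 2 + 7 + 4 + 5.5 + 4 + 7 = 38 days.
After the second batch: Gamma(87 + 224, 28 + 38) = Gamma(311, 66).
The posterior predictive for a window of length T is Negative Binomial with variance T·α'·(β'+T)/β'² = 7·311·73/4356 = 158921/4356.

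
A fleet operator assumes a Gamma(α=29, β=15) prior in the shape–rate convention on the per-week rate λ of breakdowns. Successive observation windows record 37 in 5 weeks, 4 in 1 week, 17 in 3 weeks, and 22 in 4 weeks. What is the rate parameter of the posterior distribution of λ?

28

Total count: 37 + 4 + 17 + 22 = 80.
Total exposure: 5 + 1 + 3 + 4 = 13 weeks.
Gamma(α, β) with Poisson data over total exposure Σt gives posterior Gamma(α+Σx, β+Σt) = Gamma(109, 28).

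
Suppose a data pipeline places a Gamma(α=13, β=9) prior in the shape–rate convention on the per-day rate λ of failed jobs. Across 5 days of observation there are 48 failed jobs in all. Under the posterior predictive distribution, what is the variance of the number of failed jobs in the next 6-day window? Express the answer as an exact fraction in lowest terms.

1830/49

Total count 48 over total exposure 5 days.
The Gamma prior is conjugate for the Poisson rate, so λ | data ~ Gamma(13+48, 9+5) = Gamma(61, 14).
The posterior predictive for a window of length T is Negative Binomial with variance T·α'·(β'+T)/β'² = 6·61·20/196 = 1830/49.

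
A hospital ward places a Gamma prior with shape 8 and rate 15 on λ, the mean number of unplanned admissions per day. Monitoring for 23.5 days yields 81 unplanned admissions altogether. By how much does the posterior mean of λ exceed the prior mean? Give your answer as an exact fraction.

2054/1155

Total count 81 over total exposure 23.5 days.
Conjugate update: add total count to the shape and total exposure to the rate, giving Gamma(89, 77/2).
Posterior mean = 89/(77/2) = 178/77; prior mean = 8/15 = 8/15. Difference = 178/77 − 8/15 = 2054/1155.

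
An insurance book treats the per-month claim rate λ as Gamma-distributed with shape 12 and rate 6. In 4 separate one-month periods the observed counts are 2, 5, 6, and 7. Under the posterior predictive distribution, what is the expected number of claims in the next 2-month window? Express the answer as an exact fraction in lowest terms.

32/5

Total count: 2 + 5 + 6 + 7 = 20.
Total exposure: 4 months.
The Gamma prior is conjugate for the Poisson rate, so λ | data ~ Gamma(12+20, 6+4) = Gamma(32, 10).
Predictive mean over a 2-month window = T·E[λ|data] = 2·32/10 = 32/5.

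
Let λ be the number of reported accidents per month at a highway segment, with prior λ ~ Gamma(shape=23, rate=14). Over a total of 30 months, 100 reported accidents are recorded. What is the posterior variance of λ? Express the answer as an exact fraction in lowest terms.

123/1936

Total count 100 over total exposure 30 months.
The Gamma prior is conjugate for the Poisson rate, so λ | data ~ Gamma(23+100, 14+30) = Gamma(123, 44).
Posterior variance = α'/β'² = 123/1936.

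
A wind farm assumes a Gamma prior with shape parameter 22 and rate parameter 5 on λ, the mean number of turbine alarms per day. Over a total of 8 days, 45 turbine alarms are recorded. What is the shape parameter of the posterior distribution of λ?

67

Total count 45 over total exposure 8 days.
The Gamma prior is conjugate for the Poisson rate, so λ | data ~ Gamma(22+45, 5+8) = Gamma(67, 13).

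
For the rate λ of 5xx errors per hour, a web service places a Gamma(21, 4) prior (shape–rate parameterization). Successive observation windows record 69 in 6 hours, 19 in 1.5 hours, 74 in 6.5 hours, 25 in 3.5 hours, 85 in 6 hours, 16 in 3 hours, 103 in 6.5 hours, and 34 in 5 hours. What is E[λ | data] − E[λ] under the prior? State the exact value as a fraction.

Total count: 69 + 19 + 74 + 25 + 85 + 16 + 103 + 34 = 425.
Total exposure: 6 + 1.5 + 6.5 + 3.5 + 6 + 3 + 6.5 + 5 = 38 hours.
The Gamma prior is conjugate for the Poisson rate, so λ | data ~ Gamma(21+425, 4+38) = Gamma(446, 42).
Posterior mean = 446/42 = 223/21; prior mean = 21/4 = 21/4. Difference = 223/21 − 21/4 = 451/84.

451/84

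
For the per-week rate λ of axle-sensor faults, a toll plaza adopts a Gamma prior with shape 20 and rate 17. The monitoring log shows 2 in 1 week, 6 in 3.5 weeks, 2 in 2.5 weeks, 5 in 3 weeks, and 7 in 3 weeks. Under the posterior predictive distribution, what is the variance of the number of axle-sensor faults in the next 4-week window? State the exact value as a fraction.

476/75

Total count: 2 + 6 + 2 + 5 + 7 = 22.
Total exposure: 1 + 3.5 + 2.5 + 3 + 3 = 13 weeks.
The Gamma prior is conjugate for the Poisson rate, so λ | data ~ Gamma(20+22, 17+13) = Gamma(42, 30).
The posterior predictive for a window of length T is Negative Binomial with variance T·α'·(β'+T)/β'² = 4·42·34/900 = 476/75.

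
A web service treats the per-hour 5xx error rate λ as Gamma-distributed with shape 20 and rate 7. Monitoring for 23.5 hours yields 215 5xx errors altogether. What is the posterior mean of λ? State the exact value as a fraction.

Total count 215 over total exposure 23.5 hours.
Gamma(α, β) with Poisson data over total exposure Σt gives posterior Gamma(α+Σx, β+Σt) = Gamma(235, 61/2).
Posterior mean = α'/β' = 235/(61/2) = 470/61.

470/61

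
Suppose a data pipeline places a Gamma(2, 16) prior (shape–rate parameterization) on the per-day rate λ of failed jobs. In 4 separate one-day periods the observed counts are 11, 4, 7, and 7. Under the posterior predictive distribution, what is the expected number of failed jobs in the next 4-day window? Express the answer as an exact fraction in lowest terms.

Total count: 11 + 4 + 7 + 7 = 29.
Total exposure: 4 days.
The Gamma prior is conjugate for the Poisson rate, so λ | data ~ Gamma(2+29, 16+4) = Gamma(31, 20).
Predictive mean over a 4-day window = T·E[λ|data] = 4·31/20 = 31/5.

31/5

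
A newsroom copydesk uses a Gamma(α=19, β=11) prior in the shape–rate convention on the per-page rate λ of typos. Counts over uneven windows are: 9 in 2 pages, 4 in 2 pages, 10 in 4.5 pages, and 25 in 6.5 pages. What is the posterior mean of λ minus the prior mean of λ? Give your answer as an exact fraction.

243/286

Total count: 9 + 4 + 10 + 25 = 48.
Total exposure: 2 + 2 + 4.5 + 6.5 = 15 pages.
Conjugate update: add total count to the shape and total exposure to the rate, giving Gamma(67, 26).
Posterior mean = 67/26 = 67/26; prior mean = 19/11 = 19/11. Difference = 67/26 − 19/11 = 243/286.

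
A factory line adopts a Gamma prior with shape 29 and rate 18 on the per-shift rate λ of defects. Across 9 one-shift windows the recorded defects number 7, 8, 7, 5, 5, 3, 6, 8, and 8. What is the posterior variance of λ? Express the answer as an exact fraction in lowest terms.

Total count: 7 + 8 + 7 + 5 + 5 + 3 + 6 + 8 + 8 = 57.
Total exposure: 9 shifts.
Posterior: α' = 29 + 57 = 86, β' = 18 + 9 = 27.
Posterior variance = α'/β'² = 86/729.

86/729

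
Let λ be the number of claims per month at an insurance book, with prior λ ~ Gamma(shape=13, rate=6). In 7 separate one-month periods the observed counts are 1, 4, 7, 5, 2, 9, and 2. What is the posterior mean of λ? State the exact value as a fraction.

Total count: 1 + 4 + 7 + 5 + 2 + 9 + 2 = 30.
Total exposure: 7 months.
Conjugate update: add total count to the shape and total exposure to the rate, giving Gamma(43, 13).
Posterior mean = α'/β' = 43/13.

43/13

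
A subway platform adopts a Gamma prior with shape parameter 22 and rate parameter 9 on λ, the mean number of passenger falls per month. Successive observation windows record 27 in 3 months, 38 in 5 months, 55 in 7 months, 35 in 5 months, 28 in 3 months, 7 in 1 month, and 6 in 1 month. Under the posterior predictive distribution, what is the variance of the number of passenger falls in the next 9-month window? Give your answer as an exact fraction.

Total count: 27 + 38 + 55 + 35 + 28 + 7 + 6 = 196.
Total exposure: 3 + 5 + 7 + 5 + 3 + 1 + 1 = 25 months.
By Gamma–Poisson conjugacy, the posterior is Gamma(α + Σx, β + Σt) = Gamma(22 + 196, 9 + 25) = Gamma(218, 34).
The posterior predictive for a window of length T is Negative Binomial with variance T·α'·(β'+T)/β'² = 9·218·43/1156 = 42183/578.

42183/578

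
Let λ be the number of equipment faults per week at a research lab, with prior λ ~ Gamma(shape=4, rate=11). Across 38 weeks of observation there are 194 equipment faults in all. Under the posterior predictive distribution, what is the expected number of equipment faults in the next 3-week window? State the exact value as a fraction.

594/49

Total count 194 over total exposure 38 weeks.
Posterior: α' = 4 + 194 = 198, β' = 11 + 38 = 49.
Predictive mean over a 3-week window = T·E[λ|data] = 3·198/49 = 594/49.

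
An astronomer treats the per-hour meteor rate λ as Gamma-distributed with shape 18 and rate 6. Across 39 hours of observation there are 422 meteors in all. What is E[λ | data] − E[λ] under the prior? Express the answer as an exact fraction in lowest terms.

Total count 422 over total exposure 39 hours.
By Gamma–Poisson conjugacy, the posterior is Gamma(α + Σx, β + Σt) = Gamma(18 + 422, 6 + 39) = Gamma(440, 45).
Posterior mean = 440/45 = 88/9; prior mean = 18/6 = 3. Difference = 88/9 − 3 = 61/9.

61/9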